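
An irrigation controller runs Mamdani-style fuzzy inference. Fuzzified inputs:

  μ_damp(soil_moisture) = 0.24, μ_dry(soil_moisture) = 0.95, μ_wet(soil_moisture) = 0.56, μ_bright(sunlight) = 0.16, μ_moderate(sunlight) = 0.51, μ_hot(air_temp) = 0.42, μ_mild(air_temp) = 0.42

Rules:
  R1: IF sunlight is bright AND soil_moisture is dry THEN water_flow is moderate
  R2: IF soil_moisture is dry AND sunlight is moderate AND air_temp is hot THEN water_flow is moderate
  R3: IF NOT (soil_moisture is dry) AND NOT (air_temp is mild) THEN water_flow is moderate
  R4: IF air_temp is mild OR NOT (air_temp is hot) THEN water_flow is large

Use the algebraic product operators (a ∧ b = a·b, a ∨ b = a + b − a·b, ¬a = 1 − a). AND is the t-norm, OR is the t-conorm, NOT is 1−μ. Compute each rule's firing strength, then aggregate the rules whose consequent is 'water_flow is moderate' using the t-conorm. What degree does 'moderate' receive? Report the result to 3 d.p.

0.344

R1: bright=0.16, dry=0.95; AND[a·b] → w = 0.1520
R2: dry=0.95, moderate=0.51, hot=0.42; AND[a·b] → w = 0.2035
R3: ¬dry=1−0.95=0.05, ¬mild=1−0.42=0.58; AND[a·b] → w = 0.0290
R4: mild=0.42, ¬hot=1−0.42=0.58; OR[a + b − a·b] → w = 0.7564
Rules with consequent 'moderate': {R1, R2, R3} → strengths 0.1520, 0.2035, 0.0290
Aggregate via t-conorm [a + b − a·b]: 0.3441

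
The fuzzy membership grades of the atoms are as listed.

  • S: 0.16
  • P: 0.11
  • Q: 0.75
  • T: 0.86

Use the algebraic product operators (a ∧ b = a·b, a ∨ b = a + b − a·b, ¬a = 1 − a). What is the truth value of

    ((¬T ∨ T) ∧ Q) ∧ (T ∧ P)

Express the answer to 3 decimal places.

0.062

¬T = 1 − 0.8600 = 0.1400
¬T ∨ T = a + b − a·b on (0.1400, 0.8600) = 0.8796
(¬T ∨ T) ∧ Q = a·b on (0.8796, 0.7500) = 0.6597
T ∧ P = a·b on (0.8600, 0.1100) = 0.0946
((¬T ∨ T) ∧ Q) ∧ (T ∧ P) = a·b on (0.6597, 0.0946) = 0.0624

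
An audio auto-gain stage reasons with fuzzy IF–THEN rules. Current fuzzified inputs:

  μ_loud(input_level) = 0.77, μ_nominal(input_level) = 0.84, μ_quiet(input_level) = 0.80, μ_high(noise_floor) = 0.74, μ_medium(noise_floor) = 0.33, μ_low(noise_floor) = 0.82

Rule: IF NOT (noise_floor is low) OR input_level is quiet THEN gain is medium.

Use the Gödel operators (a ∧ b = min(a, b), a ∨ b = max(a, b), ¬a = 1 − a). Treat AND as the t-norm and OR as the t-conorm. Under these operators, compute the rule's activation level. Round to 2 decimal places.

firing strength: ¬low=1−0.82=0.18, quiet=0.80; OR[max(a, b)] → w = 0.80

0.80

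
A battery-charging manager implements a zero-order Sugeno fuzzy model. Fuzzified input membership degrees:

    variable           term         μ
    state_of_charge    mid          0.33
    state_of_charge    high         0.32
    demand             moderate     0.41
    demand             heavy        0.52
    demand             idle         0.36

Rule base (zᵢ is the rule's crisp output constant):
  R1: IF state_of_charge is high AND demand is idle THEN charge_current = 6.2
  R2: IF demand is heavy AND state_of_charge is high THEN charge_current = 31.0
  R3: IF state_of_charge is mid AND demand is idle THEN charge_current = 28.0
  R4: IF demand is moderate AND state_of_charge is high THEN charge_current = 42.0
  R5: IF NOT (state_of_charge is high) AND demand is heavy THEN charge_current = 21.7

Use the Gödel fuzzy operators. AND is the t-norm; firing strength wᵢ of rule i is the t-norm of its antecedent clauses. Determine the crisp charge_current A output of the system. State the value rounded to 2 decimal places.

R1 (z=6.2): high=0.32, idle=0.36; AND[min(a, b)] → w = 0.32
R2 (z=31.0): heavy=0.52, high=0.32; AND[min(a, b)] → w = 0.32
R3 (z=28.0): mid=0.33, idle=0.36; AND[min(a, b)] → w = 0.33
R4 (z=42.0): moderate=0.41, high=0.32; AND[min(a, b)] → w = 0.32
R5 (z=21.7): ¬high=1−0.32=0.68, heavy=0.52; AND[min(a, b)] → w = 0.52
Weighted average = (0.32·6.2 + 0.32·31.0 + 0.33·28.0 + 0.32·42.0 + 0.52·21.7) / (0.32 + 0.32 + 0.33 + 0.32 + 0.52)
  = 45.8680 / 1.8100 = 25.34

25.34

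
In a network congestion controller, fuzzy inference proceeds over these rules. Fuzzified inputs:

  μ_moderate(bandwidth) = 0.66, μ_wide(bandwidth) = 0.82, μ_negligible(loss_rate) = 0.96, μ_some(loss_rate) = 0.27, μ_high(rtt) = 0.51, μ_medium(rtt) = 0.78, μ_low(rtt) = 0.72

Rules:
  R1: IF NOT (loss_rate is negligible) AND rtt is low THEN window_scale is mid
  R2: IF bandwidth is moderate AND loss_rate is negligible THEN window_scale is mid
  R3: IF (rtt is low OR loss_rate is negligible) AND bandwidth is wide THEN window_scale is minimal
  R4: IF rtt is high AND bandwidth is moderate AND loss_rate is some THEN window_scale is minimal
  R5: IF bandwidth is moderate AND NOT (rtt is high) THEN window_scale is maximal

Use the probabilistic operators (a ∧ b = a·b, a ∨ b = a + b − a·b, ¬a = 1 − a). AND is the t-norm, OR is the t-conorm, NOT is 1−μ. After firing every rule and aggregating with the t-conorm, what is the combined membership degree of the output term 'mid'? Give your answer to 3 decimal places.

R1: ¬negligible=1−0.96=0.04, low=0.72; AND[a·b] → w = 0.0288
R2: moderate=0.66, negligible=0.96; AND[a·b] → w = 0.6336
R3: (low=0.72 OR negligible=0.96) = 0.9888; AND[a·b] with wide=0.82 → w = 0.8108
R4: high=0.51, moderate=0.66, some=0.27; AND[a·b] → w = 0.0909
R5: moderate=0.66, ¬high=1−0.51=0.49; AND[a·b] → w = 0.3234
Rules with consequent 'mid': {R1, R2} → strengths 0.0288, 0.6336
Aggregate via t-conorm [a + b − a·b]: 0.6442

0.644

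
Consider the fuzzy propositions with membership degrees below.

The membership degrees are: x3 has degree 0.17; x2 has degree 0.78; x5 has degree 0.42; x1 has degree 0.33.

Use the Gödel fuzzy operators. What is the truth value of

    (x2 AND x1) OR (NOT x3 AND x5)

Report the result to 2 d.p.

0.42

x2 AND x1 = min(a, b) on (0.78, 0.33) = 0.33
NOT x3 = 1 − 0.17 = 0.83
NOT x3 AND x5 = min(a, b) on (0.83, 0.42) = 0.42
(x2 AND x1) OR (NOT x3 AND x5) = max(a, b) on (0.33, 0.42) = 0.42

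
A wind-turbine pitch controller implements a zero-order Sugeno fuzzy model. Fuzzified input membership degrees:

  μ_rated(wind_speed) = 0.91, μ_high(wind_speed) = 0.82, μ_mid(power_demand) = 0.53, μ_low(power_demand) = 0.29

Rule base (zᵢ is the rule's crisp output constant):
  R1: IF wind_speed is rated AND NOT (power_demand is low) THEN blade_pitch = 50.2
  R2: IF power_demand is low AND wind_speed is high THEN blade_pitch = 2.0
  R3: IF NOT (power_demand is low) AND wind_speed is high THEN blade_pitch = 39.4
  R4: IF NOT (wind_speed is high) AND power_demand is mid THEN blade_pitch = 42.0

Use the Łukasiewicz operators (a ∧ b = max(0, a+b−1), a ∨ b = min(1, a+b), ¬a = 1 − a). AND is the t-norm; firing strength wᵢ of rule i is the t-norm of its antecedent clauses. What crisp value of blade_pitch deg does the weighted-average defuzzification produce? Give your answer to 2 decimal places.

41.45

R1 (z=50.2): rated=0.91, ¬low=1−0.29=0.71; AND[max(0, a+b−1)] → w = 0.62
R2 (z=2.0): low=0.29, high=0.82; AND[max(0, a+b−1)] → w = 0.11
R3 (z=39.4): ¬low=1−0.29=0.71, high=0.82; AND[max(0, a+b−1)] → w = 0.53
R4 (z=42.0): ¬high=1−0.82=0.18, mid=0.53; AND[max(0, a+b−1)] → w = 0.00
Weighted average = (0.62·50.2 + 0.11·2.0 + 0.53·39.4 + 0.00·42.0) / (0.62 + 0.11 + 0.53 + 0.00)
  = 52.2260 / 1.2600 = 41.45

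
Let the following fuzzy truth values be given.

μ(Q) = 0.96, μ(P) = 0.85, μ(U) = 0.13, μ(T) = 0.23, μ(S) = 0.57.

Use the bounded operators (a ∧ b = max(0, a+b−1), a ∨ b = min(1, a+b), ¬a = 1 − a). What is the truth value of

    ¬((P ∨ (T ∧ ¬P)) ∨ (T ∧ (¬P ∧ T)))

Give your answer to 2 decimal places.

0.15

¬P = 1 − 0.85 = 0.15
T ∧ ¬P = max(0, a+b−1) on (0.23, 0.15) = 0.00
P ∨ (T ∧ ¬P) = min(1, a+b) on (0.85, 0.00) = 0.85
¬P = 1 − 0.85 = 0.15
¬P ∧ T = max(0, a+b−1) on (0.15, 0.23) = 0.00
T ∧ (¬P ∧ T) = max(0, a+b−1) on (0.23, 0.00) = 0.00
(P ∨ (T ∧ ¬P)) ∨ (T ∧ (¬P ∧ T)) = min(1, a+b) on (0.85, 0.00) = 0.85
¬((P ∨ (T ∧ ¬P)) ∨ (T ∧ (¬P ∧ T))) = 1 − 0.85 = 0.15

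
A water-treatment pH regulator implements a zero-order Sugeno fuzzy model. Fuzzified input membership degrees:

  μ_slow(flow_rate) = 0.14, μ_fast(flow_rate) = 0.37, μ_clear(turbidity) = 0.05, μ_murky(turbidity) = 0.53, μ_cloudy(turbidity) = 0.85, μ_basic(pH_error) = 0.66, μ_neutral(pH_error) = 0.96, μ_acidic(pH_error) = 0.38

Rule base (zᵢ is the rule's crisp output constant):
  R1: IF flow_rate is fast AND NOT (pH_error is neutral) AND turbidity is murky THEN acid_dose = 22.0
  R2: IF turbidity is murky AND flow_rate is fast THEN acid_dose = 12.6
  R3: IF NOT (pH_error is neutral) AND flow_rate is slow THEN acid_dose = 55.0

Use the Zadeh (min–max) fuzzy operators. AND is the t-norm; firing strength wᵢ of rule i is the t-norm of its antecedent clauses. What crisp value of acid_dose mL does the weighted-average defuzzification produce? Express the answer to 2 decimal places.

17.20

R1 (z=22.0): fast=0.37, ¬neutral=1−0.96=0.04, murky=0.53; AND[min(a, b)] → w = 0.04
R2 (z=12.6): murky=0.53, fast=0.37; AND[min(a, b)] → w = 0.37
R3 (z=55.0): ¬neutral=1−0.96=0.04, slow=0.14; AND[min(a, b)] → w = 0.04
Weighted average = (0.04·22.0 + 0.37·12.6 + 0.04·55.0) / (0.04 + 0.37 + 0.04)
  = 7.7420 / 0.4500 = 17.20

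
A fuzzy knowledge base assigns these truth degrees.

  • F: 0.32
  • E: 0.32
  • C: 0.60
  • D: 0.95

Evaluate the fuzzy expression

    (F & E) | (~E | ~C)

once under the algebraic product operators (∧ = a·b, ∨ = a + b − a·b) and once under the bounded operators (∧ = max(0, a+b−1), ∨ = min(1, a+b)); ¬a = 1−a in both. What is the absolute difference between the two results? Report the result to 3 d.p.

Under algebraic product:
  F & E = a·b on (0.3200, 0.3200) = 0.1024
  ~E = 1 − 0.3200 = 0.6800
  ~C = 1 − 0.6000 = 0.4000
  ~E | ~C = a + b − a·b on (0.6800, 0.4000) = 0.8080
  (F & E) | (~E | ~C) = a + b − a·b on (0.1024, 0.8080) = 0.8277
  → value = 0.8277
Under bounded:
  F & E = max(0, a+b−1) on (0.32, 0.32) = 0.00
  ~E = 1 − 0.32 = 0.68
  ~C = 1 − 0.60 = 0.40
  ~E | ~C = min(1, a+b) on (0.68, 0.40) = 1.00
  (F & E) | (~E | ~C) = min(1, a+b) on (0.00, 1.00) = 1.00
  → value = 1.0000
|0.8277 − 1.0000| = 0.172

0.172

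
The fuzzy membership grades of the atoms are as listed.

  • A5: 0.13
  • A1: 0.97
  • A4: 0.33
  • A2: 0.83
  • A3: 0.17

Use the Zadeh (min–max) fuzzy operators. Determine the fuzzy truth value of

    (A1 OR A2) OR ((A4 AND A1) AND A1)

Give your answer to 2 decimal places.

A1 OR A2 = max(a, b) on (0.97, 0.83) = 0.97
A4 AND A1 = min(a, b) on (0.33, 0.97) = 0.33
(A4 AND A1) AND A1 = min(a, b) on (0.33, 0.97) = 0.33
(A1 OR A2) OR ((A4 AND A1) AND A1) = max(a, b) on (0.97, 0.33) = 0.97

0.97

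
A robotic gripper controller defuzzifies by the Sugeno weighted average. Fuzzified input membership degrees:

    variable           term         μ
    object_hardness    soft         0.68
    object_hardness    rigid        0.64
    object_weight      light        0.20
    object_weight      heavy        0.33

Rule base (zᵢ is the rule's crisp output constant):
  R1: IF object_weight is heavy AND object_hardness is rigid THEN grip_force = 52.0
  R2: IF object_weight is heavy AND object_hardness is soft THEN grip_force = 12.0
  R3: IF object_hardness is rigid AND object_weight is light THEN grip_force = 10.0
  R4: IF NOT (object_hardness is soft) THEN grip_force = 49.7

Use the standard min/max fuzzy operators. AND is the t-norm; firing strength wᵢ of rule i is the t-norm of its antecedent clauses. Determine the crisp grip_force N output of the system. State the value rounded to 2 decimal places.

33.07

R1 (z=52.0): heavy=0.33, rigid=0.64; AND[min(a, b)] → w = 0.33
R2 (z=12.0): heavy=0.33, soft=0.68; AND[min(a, b)] → w = 0.33
R3 (z=10.0): rigid=0.64, light=0.20; AND[min(a, b)] → w = 0.20
R4 (z=49.7): ¬soft=1−0.68=0.32 → w = 0.32
Weighted average = (0.33·52.0 + 0.33·12.0 + 0.20·10.0 + 0.32·49.7) / (0.33 + 0.33 + 0.20 + 0.32)
  = 39.0240 / 1.1800 = 33.07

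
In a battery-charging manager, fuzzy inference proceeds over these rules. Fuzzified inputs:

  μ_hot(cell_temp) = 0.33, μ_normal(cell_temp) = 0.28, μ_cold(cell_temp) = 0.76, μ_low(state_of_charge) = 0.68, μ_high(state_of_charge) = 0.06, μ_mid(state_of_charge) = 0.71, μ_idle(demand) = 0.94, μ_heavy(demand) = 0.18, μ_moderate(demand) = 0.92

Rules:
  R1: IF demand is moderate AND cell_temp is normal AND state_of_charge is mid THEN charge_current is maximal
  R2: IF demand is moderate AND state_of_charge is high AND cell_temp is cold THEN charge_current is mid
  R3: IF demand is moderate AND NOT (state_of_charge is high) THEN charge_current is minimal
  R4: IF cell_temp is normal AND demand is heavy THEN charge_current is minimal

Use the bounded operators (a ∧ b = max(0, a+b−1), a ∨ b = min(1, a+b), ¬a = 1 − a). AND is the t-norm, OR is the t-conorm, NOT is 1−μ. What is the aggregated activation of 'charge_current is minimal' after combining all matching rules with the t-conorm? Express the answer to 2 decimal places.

0.86

R1: moderate=0.92, normal=0.28, mid=0.71; AND[max(0, a+b−1)] → w = 0.00
R2: moderate=0.92, high=0.06, cold=0.76; AND[max(0, a+b−1)] → w = 0.00
R3: moderate=0.92, ¬high=1−0.06=0.94; AND[max(0, a+b−1)] → w = 0.86
R4: normal=0.28, heavy=0.18; AND[max(0, a+b−1)] → w = 0.00
Rules with consequent 'minimal': {R3, R4} → strengths 0.86, 0.00
Aggregate via t-conorm [min(1, a+b)]: 0.86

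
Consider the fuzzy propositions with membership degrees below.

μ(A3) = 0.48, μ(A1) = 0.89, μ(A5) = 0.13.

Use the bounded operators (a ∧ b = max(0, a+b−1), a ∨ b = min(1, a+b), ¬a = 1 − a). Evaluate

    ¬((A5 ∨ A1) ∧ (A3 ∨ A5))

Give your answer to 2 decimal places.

A5 ∨ A1 = min(1, a+b) on (0.13, 0.89) = 1.00
A3 ∨ A5 = min(1, a+b) on (0.48, 0.13) = 0.61
(A5 ∨ A1) ∧ (A3 ∨ A5) = max(0, a+b−1) on (1.00, 0.61) = 0.61
¬((A5 ∨ A1) ∧ (A3 ∨ A5)) = 1 − 0.61 = 0.39

0.39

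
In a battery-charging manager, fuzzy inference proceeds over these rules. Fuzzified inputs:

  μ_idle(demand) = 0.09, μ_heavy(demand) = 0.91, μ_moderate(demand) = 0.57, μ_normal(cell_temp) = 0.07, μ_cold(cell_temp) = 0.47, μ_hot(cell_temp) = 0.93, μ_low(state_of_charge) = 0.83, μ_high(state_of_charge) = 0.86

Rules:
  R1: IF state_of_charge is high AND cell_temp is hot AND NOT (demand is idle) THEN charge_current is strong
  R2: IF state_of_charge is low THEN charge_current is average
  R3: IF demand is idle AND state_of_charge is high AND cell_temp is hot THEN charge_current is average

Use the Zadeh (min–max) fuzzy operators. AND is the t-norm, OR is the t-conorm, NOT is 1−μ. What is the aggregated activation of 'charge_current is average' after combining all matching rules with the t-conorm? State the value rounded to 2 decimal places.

0.83

R1: high=0.86, hot=0.93, ¬idle=1−0.09=0.91; AND[min(a, b)] → w = 0.86
R2: low=0.83 → w = 0.83
R3: idle=0.09, high=0.86, hot=0.93; AND[min(a, b)] → w = 0.09
Rules with consequent 'average': {R2, R3} → strengths 0.83, 0.09
Aggregate via t-conorm [max(a, b)]: 0.83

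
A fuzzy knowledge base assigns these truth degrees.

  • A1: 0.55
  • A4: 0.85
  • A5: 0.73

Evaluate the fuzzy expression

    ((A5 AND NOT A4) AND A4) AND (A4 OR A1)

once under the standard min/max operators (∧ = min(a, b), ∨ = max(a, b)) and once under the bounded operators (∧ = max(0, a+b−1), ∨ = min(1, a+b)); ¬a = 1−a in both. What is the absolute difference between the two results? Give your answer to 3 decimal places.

0.150

Under standard min/max:
  NOT A4 = 1 − 0.85 = 0.15
  A5 AND NOT A4 = min(a, b) on (0.73, 0.15) = 0.15
  (A5 AND NOT A4) AND A4 = min(a, b) on (0.15, 0.85) = 0.15
  A4 OR A1 = max(a, b) on (0.85, 0.55) = 0.85
  ((A5 AND NOT A4) AND A4) AND (A4 OR A1) = min(a, b) on (0.15, 0.85) = 0.15
  → value = 0.1500
Under bounded:
  NOT A4 = 1 − 0.85 = 0.15
  A5 AND NOT A4 = max(0, a+b−1) on (0.73, 0.15) = 0.00
  (A5 AND NOT A4) AND A4 = max(0, a+b−1) on (0.00, 0.85) = 0.00
  A4 OR A1 = min(1, a+b) on (0.85, 0.55) = 1.00
  ((A5 AND NOT A4) AND A4) AND (A4 OR A1) = max(0, a+b−1) on (0.00, 1.00) = 0.00
  → value = 0.0000
|0.1500 − 0.0000| = 0.150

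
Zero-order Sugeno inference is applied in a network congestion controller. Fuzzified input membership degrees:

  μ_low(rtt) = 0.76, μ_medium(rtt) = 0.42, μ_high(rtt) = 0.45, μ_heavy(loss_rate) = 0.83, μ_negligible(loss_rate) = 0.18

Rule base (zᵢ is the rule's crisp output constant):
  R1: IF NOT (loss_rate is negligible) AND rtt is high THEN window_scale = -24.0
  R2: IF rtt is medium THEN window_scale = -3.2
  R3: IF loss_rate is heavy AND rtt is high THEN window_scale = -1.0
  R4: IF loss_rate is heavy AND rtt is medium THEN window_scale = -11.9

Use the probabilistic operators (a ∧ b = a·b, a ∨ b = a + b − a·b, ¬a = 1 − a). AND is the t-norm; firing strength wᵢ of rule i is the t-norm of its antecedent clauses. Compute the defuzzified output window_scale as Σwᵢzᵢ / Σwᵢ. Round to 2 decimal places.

R1 (z=-24.0): ¬negligible=1−0.18=0.82, high=0.45; AND[a·b] → w = 0.3690
R2 (z=-3.2): medium=0.42 → w = 0.4200
R3 (z=-1.0): heavy=0.83, high=0.45; AND[a·b] → w = 0.3735
R4 (z=-11.9): heavy=0.83, medium=0.42; AND[a·b] → w = 0.3486
Weighted average = (0.3690·-24.0 + 0.4200·-3.2 + 0.3735·-1.0 + 0.3486·-11.9) / (0.3690 + 0.4200 + 0.3735 + 0.3486)
  = -14.7218 / 1.5111 = -9.74

-9.74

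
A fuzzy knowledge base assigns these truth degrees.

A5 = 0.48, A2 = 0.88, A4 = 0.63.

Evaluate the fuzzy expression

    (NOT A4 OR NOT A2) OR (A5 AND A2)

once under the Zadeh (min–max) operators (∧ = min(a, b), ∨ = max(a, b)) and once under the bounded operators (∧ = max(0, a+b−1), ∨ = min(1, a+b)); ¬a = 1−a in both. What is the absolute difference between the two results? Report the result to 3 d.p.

Under Zadeh (min–max):
  NOT A4 = 1 − 0.63 = 0.37
  NOT A2 = 1 − 0.88 = 0.12
  NOT A4 OR NOT A2 = max(a, b) on (0.37, 0.12) = 0.37
  A5 AND A2 = min(a, b) on (0.48, 0.88) = 0.48
  (NOT A4 OR NOT A2) OR (A5 AND A2) = max(a, b) on (0.37, 0.48) = 0.48
  → value = 0.4800
Under bounded:
  NOT A4 = 1 − 0.63 = 0.37
  NOT A2 = 1 − 0.88 = 0.12
  NOT A4 OR NOT A2 = min(1, a+b) on (0.37, 0.12) = 0.49
  A5 AND A2 = max(0, a+b−1) on (0.48, 0.88) = 0.36
  (NOT A4 OR NOT A2) OR (A5 AND A2) = min(1, a+b) on (0.49, 0.36) = 0.85
  → value = 0.8500
|0.4800 − 0.8500| = 0.370

0.370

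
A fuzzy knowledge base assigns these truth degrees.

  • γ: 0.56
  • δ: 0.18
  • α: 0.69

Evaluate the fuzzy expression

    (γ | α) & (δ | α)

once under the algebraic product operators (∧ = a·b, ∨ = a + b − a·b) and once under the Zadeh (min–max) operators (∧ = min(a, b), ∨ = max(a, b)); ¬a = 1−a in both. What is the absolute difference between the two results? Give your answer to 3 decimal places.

0.046

Under algebraic product:
  γ | α = a + b − a·b on (0.5600, 0.6900) = 0.8636
  δ | α = a + b − a·b on (0.1800, 0.6900) = 0.7458
  (γ | α) & (δ | α) = a·b on (0.8636, 0.7458) = 0.6441
  → value = 0.6441
Under Zadeh (min–max):
  γ | α = max(a, b) on (0.56, 0.69) = 0.69
  δ | α = max(a, b) on (0.18, 0.69) = 0.69
  (γ | α) & (δ | α) = min(a, b) on (0.69, 0.69) = 0.69
  → value = 0.6900
|0.6441 − 0.6900| = 0.046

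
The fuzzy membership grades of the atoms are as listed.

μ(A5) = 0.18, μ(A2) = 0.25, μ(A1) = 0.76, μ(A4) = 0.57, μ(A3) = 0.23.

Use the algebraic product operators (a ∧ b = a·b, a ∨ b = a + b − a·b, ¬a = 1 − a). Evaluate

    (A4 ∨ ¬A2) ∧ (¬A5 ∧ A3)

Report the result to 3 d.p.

¬A2 = 1 − 0.2500 = 0.7500
A4 ∨ ¬A2 = a + b − a·b on (0.5700, 0.7500) = 0.8925
¬A5 = 1 − 0.1800 = 0.8200
¬A5 ∧ A3 = a·b on (0.8200, 0.2300) = 0.1886
(A4 ∨ ¬A2) ∧ (¬A5 ∧ A3) = a·b on (0.8925, 0.1886) = 0.1683

0.168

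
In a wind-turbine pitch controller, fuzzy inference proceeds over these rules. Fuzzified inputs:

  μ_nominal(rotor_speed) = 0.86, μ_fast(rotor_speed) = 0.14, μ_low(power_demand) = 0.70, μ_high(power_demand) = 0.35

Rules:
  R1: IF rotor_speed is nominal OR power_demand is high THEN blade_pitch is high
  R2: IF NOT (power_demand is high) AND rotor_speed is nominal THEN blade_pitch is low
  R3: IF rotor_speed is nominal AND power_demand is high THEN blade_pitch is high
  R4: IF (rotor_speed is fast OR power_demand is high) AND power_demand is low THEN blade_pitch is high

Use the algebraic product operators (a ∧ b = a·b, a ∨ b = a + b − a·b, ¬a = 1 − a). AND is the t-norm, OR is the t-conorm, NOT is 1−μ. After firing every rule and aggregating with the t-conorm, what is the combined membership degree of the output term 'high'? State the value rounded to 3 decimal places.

R1: nominal=0.86, high=0.35; OR[a + b − a·b] → w = 0.9090
R2: ¬high=1−0.35=0.65, nominal=0.86; AND[a·b] → w = 0.5590
R3: nominal=0.86, high=0.35; AND[a·b] → w = 0.3010
R4: (fast=0.14 OR high=0.35) = 0.4410; AND[a·b] with low=0.70 → w = 0.3087
Rules with consequent 'high': {R1, R3, R4} → strengths 0.9090, 0.3010, 0.3087
Aggregate via t-conorm [a + b − a·b]: 0.9560

0.956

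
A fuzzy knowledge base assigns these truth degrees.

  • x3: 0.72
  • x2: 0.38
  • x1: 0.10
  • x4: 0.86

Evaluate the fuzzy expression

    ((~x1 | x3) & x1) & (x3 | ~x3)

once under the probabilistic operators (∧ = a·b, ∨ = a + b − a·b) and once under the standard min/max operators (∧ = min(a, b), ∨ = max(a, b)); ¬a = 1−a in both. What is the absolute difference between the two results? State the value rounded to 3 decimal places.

Under probabilistic:
  ~x1 = 1 − 0.1000 = 0.9000
  ~x1 | x3 = a + b − a·b on (0.9000, 0.7200) = 0.9720
  (~x1 | x3) & x1 = a·b on (0.9720, 0.1000) = 0.0972
  ~x3 = 1 − 0.7200 = 0.2800
  x3 | ~x3 = a + b − a·b on (0.7200, 0.2800) = 0.7984
  ((~x1 | x3) & x1) & (x3 | ~x3) = a·b on (0.0972, 0.7984) = 0.0776
  → value = 0.0776
Under standard min/max:
  ~x1 = 1 − 0.10 = 0.90
  ~x1 | x3 = max(a, b) on (0.90, 0.72) = 0.90
  (~x1 | x3) & x1 = min(a, b) on (0.90, 0.10) = 0.10
  ~x3 = 1 − 0.72 = 0.28
  x3 | ~x3 = max(a, b) on (0.72, 0.28) = 0.72
  ((~x1 | x3) & x1) & (x3 | ~x3) = min(a, b) on (0.10, 0.72) = 0.10
  → value = 0.1000
|0.0776 − 0.1000| = 0.022

0.022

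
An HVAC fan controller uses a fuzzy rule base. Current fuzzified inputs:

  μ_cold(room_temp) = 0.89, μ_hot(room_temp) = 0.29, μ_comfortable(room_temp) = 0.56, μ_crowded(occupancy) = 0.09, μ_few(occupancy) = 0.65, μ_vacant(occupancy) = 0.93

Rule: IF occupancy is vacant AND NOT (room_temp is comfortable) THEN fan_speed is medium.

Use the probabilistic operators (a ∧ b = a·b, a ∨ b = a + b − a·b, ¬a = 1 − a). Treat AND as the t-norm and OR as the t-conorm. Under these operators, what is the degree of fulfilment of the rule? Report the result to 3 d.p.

firing strength: vacant=0.93, ¬comfortable=1−0.56=0.44; AND[a·b] → w = 0.4092

0.409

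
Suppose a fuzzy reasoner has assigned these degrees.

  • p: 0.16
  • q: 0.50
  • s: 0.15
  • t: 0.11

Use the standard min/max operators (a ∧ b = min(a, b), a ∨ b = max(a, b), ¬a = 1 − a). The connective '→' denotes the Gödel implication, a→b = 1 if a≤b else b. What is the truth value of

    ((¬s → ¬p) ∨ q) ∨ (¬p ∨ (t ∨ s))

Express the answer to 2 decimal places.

¬s = 1 − 0.15 = 0.85
¬p = 1 − 0.16 = 0.84
¬s → ¬p  [Gödel: 1 if a≤b else b] with a=0.85, b=0.84 → 0.84
(¬s → ¬p) ∨ q = max(a, b) on (0.84, 0.50) = 0.84
¬p = 1 − 0.16 = 0.84
t ∨ s = max(a, b) on (0.11, 0.15) = 0.15
¬p ∨ (t ∨ s) = max(a, b) on (0.84, 0.15) = 0.84
((¬s → ¬p) ∨ q) ∨ (¬p ∨ (t ∨ s)) = max(a, b) on (0.84, 0.84) = 0.84

0.84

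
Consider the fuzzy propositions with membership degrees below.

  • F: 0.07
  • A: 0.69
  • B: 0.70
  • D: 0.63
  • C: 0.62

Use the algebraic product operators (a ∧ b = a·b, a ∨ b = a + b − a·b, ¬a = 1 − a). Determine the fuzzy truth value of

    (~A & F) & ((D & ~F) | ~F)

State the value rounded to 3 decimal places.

0.021

~A = 1 − 0.6900 = 0.3100
~A & F = a·b on (0.3100, 0.0700) = 0.0217
~F = 1 − 0.0700 = 0.9300
D & ~F = a·b on (0.6300, 0.9300) = 0.5859
~F = 1 − 0.0700 = 0.9300
(D & ~F) | ~F = a + b − a·b on (0.5859, 0.9300) = 0.9710
(~A & F) & ((D & ~F) | ~F) = a·b on (0.0217, 0.9710) = 0.0211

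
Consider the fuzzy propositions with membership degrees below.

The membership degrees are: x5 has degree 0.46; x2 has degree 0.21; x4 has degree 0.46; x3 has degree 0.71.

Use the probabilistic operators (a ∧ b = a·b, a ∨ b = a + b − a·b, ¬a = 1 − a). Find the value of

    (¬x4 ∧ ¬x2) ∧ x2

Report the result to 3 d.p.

0.090

¬x4 = 1 − 0.4600 = 0.5400
¬x2 = 1 − 0.2100 = 0.7900
¬x4 ∧ ¬x2 = a·b on (0.5400, 0.7900) = 0.4266
(¬x4 ∧ ¬x2) ∧ x2 = a·b on (0.4266, 0.2100) = 0.0896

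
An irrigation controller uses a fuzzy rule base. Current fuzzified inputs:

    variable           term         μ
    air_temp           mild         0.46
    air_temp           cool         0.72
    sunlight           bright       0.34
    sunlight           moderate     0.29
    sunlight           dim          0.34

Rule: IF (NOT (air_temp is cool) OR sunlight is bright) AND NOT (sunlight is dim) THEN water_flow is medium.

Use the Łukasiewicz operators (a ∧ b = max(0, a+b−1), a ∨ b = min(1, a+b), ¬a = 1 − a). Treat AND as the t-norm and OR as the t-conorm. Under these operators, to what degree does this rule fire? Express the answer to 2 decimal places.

0.28

firing strength: (¬cool=1−0.72=0.28 OR bright=0.34) = 0.62; AND[max(0, a+b−1)] with ¬dim=1−0.34=0.66 → w = 0.28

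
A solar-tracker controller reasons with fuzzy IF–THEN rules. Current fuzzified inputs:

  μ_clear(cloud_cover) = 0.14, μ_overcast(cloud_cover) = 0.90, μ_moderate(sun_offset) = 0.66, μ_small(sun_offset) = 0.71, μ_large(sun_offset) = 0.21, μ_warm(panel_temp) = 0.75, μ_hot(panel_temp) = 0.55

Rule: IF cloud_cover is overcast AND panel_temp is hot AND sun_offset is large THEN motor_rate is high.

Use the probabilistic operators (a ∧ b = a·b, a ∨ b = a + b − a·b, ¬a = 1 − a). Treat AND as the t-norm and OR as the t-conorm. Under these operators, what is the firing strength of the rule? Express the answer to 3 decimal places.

firing strength: overcast=0.90, hot=0.55, large=0.21; AND[a·b] → w = 0.1040

0.104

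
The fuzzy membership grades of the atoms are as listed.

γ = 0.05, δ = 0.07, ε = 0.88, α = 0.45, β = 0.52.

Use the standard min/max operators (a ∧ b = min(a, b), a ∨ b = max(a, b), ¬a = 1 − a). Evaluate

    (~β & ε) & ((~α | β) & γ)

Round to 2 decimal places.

~β = 1 − 0.52 = 0.48
~β & ε = min(a, b) on (0.48, 0.88) = 0.48
~α = 1 − 0.45 = 0.55
~α | β = max(a, b) on (0.55, 0.52) = 0.55
(~α | β) & γ = min(a, b) on (0.55, 0.05) = 0.05
(~β & ε) & ((~α | β) & γ) = min(a, b) on (0.48, 0.05) = 0.05

0.05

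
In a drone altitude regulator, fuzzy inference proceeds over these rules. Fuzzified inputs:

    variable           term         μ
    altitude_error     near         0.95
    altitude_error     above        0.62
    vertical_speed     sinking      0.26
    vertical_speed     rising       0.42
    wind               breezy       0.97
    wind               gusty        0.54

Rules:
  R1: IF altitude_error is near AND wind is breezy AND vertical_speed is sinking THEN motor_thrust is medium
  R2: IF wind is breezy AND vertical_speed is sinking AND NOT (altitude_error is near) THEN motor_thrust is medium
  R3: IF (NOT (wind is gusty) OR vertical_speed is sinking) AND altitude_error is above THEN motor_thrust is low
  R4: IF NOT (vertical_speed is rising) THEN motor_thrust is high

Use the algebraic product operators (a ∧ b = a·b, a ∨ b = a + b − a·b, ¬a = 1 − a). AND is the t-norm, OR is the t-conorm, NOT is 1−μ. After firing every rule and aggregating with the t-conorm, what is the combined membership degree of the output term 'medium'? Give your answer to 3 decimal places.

0.249

R1: near=0.95, breezy=0.97, sinking=0.26; AND[a·b] → w = 0.2396
R2: breezy=0.97, sinking=0.26, ¬near=1−0.95=0.05; AND[a·b] → w = 0.0126
R3: (¬gusty=1−0.54=0.46 OR sinking=0.26) = 0.6004; AND[a·b] with above=0.62 → w = 0.3722
R4: ¬rising=1−0.42=0.58 → w = 0.5800
Rules with consequent 'medium': {R1, R2} → strengths 0.2396, 0.0126
Aggregate via t-conorm [a + b − a·b]: 0.2492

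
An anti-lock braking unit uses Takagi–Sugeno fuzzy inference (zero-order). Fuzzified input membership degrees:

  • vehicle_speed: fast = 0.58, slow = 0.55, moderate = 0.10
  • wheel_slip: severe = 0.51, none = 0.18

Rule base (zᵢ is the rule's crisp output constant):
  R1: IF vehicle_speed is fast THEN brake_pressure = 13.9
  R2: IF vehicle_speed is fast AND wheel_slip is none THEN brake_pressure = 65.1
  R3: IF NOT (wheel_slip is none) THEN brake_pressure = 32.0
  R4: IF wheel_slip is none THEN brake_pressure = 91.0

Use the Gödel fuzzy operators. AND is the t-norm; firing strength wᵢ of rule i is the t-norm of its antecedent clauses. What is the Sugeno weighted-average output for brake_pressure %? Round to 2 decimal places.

R1 (z=13.9): fast=0.58 → w = 0.58
R2 (z=65.1): fast=0.58, none=0.18; AND[min(a, b)] → w = 0.18
R3 (z=32.0): ¬none=1−0.18=0.82 → w = 0.82
R4 (z=91.0): none=0.18 → w = 0.18
Weighted average = (0.58·13.9 + 0.18·65.1 + 0.82·32.0 + 0.18·91.0) / (0.58 + 0.18 + 0.82 + 0.18)
  = 62.4000 / 1.7600 = 35.45

35.45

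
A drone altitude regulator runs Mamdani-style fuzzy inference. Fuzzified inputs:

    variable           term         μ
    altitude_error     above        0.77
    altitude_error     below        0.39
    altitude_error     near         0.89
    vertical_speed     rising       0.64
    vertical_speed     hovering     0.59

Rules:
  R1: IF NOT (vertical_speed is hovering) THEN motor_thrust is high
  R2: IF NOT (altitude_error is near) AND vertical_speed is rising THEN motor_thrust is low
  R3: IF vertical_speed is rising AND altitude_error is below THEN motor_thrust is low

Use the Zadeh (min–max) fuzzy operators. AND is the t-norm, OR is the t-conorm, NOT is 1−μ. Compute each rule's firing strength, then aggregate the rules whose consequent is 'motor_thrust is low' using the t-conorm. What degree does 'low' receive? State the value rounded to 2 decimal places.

R1: ¬hovering=1−0.59=0.41 → w = 0.41
R2: ¬near=1−0.89=0.11, rising=0.64; AND[min(a, b)] → w = 0.11
R3: rising=0.64, below=0.39; AND[min(a, b)] → w = 0.39
Rules with consequent 'low': {R2, R3} → strengths 0.11, 0.39
Aggregate via t-conorm [max(a, b)]: 0.39

0.39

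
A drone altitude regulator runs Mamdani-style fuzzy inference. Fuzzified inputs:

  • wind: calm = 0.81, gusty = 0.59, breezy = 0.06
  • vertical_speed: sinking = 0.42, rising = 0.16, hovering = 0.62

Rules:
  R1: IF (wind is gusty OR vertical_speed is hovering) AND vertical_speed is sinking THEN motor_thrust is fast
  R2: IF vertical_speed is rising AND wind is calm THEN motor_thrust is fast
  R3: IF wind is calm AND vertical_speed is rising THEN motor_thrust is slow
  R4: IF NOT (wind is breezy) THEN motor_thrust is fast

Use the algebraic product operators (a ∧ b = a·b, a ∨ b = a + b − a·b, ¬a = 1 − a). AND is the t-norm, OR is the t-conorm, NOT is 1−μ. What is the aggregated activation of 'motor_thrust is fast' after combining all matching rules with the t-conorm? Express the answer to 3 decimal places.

0.966

R1: (gusty=0.59 OR hovering=0.62) = 0.8442; AND[a·b] with sinking=0.42 → w = 0.3546
R2: rising=0.16, calm=0.81; AND[a·b] → w = 0.1296
R3: calm=0.81, rising=0.16; AND[a·b] → w = 0.1296
R4: ¬breezy=1−0.06=0.94 → w = 0.9400
Rules with consequent 'fast': {R1, R2, R4} → strengths 0.3546, 0.1296, 0.9400
Aggregate via t-conorm [a + b − a·b]: 0.9663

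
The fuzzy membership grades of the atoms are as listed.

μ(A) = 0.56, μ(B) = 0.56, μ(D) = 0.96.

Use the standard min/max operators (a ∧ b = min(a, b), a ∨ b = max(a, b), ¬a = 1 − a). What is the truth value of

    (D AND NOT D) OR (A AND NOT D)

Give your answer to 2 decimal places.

NOT D = 1 − 0.96 = 0.04
D AND NOT D = min(a, b) on (0.96, 0.04) = 0.04
NOT D = 1 − 0.96 = 0.04
A AND NOT D = min(a, b) on (0.56, 0.04) = 0.04
(D AND NOT D) OR (A AND NOT D) = max(a, b) on (0.04, 0.04) = 0.04

0.04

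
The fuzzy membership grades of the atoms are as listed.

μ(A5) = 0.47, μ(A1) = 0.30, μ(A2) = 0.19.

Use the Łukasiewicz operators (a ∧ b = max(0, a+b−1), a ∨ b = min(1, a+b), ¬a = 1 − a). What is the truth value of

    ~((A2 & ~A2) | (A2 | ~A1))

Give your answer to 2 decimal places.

~A2 = 1 − 0.19 = 0.81
A2 & ~A2 = max(0, a+b−1) on (0.19, 0.81) = 0.00
~A1 = 1 − 0.30 = 0.70
A2 | ~A1 = min(1, a+b) on (0.19, 0.70) = 0.89
(A2 & ~A2) | (A2 | ~A1) = min(1, a+b) on (0.00, 0.89) = 0.89
~((A2 & ~A2) | (A2 | ~A1)) = 1 − 0.89 = 0.11

0.11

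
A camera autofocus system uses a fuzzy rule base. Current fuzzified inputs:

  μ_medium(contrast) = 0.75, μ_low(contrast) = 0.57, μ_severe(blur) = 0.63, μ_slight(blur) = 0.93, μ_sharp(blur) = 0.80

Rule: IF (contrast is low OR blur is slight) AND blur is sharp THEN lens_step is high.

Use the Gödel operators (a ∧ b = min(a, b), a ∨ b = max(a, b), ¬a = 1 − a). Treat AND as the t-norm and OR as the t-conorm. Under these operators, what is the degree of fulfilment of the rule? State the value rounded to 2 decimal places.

0.80

firing strength: (low=0.57 OR slight=0.93) = 0.93; AND[min(a, b)] with sharp=0.80 → w = 0.80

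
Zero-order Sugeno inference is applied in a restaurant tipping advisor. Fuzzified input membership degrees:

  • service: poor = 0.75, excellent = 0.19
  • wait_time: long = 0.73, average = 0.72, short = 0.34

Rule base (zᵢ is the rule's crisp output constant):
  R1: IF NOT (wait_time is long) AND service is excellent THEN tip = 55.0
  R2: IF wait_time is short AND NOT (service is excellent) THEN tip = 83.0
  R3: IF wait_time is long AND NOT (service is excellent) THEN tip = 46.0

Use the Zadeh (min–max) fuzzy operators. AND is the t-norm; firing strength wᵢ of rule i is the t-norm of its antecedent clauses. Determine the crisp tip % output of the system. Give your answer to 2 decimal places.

57.34

R1 (z=55.0): ¬long=1−0.73=0.27, excellent=0.19; AND[min(a, b)] → w = 0.19
R2 (z=83.0): short=0.34, ¬excellent=1−0.19=0.81; AND[min(a, b)] → w = 0.34
R3 (z=46.0): long=0.73, ¬excellent=1−0.19=0.81; AND[min(a, b)] → w = 0.73
Weighted average = (0.19·55.0 + 0.34·83.0 + 0.73·46.0) / (0.19 + 0.34 + 0.73)
  = 72.2500 / 1.2600 = 57.34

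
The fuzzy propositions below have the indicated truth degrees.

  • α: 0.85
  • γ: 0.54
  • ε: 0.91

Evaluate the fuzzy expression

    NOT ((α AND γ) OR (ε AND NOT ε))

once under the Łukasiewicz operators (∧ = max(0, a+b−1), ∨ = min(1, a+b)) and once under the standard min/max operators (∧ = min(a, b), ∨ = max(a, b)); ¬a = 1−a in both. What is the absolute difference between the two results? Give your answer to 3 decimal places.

Under Łukasiewicz:
  α AND γ = max(0, a+b−1) on (0.85, 0.54) = 0.39
  NOT ε = 1 − 0.91 = 0.09
  ε AND NOT ε = max(0, a+b−1) on (0.91, 0.09) = 0.00
  (α AND γ) OR (ε AND NOT ε) = min(1, a+b) on (0.39, 0.00) = 0.39
  NOT ((α AND γ) OR (ε AND NOT ε)) = 1 − 0.39 = 0.61
  → value = 0.6100
Under standard min/max:
  α AND γ = min(a, b) on (0.85, 0.54) = 0.54
  NOT ε = 1 − 0.91 = 0.09
  ε AND NOT ε = min(a, b) on (0.91, 0.09) = 0.09
  (α AND γ) OR (ε AND NOT ε) = max(a, b) on (0.54, 0.09) = 0.54
  NOT ((α AND γ) OR (ε AND NOT ε)) = 1 − 0.54 = 0.46
  → value = 0.4600
|0.6100 − 0.4600| = 0.150

0.150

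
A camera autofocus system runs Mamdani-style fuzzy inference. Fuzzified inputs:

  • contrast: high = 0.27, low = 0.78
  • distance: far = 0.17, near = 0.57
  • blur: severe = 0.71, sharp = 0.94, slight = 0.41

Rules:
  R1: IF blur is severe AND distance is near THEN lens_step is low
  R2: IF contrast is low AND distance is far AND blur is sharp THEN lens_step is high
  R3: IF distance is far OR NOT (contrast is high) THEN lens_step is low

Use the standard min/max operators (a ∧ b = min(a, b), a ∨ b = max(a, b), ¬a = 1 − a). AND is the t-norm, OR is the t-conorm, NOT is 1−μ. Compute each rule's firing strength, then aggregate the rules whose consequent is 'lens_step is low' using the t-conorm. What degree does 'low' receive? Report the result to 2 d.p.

0.73

R1: severe=0.71, near=0.57; AND[min(a, b)] → w = 0.57
R2: low=0.78, far=0.17, sharp=0.94; AND[min(a, b)] → w = 0.17
R3: far=0.17, ¬high=1−0.27=0.73; OR[max(a, b)] → w = 0.73
Rules with consequent 'low': {R1, R3} → strengths 0.57, 0.73
Aggregate via t-conorm [max(a, b)]: 0.73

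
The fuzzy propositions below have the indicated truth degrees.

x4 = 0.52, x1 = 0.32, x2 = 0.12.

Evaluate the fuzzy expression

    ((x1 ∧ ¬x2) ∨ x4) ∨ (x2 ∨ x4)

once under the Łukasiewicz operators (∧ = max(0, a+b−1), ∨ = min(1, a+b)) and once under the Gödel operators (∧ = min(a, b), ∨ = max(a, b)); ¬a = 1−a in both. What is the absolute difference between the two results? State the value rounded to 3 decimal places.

Under Łukasiewicz:
  ¬x2 = 1 − 0.12 = 0.88
  x1 ∧ ¬x2 = max(0, a+b−1) on (0.32, 0.88) = 0.20
  (x1 ∧ ¬x2) ∨ x4 = min(1, a+b) on (0.20, 0.52) = 0.72
  x2 ∨ x4 = min(1, a+b) on (0.12, 0.52) = 0.64
  ((x1 ∧ ¬x2) ∨ x4) ∨ (x2 ∨ x4) = min(1, a+b) on (0.72, 0.64) = 1.00
  → value = 1.0000
Under Gödel:
  ¬x2 = 1 − 0.12 = 0.88
  x1 ∧ ¬x2 = min(a, b) on (0.32, 0.88) = 0.32
  (x1 ∧ ¬x2) ∨ x4 = max(a, b) on (0.32, 0.52) = 0.52
  x2 ∨ x4 = max(a, b) on (0.12, 0.52) = 0.52
  ((x1 ∧ ¬x2) ∨ x4) ∨ (x2 ∨ x4) = max(a, b) on (0.52, 0.52) = 0.52
  → value = 0.5200
|1.0000 − 0.5200| = 0.480

0.480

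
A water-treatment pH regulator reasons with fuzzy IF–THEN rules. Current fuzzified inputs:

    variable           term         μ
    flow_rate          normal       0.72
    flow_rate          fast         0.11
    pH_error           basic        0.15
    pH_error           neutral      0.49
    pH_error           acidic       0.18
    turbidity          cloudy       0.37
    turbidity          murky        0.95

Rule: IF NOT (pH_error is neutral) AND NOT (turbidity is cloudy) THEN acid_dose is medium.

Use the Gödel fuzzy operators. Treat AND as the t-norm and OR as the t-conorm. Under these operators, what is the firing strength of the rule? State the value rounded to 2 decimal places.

0.51

firing strength: ¬neutral=1−0.49=0.51, ¬cloudy=1−0.37=0.63; AND[min(a, b)] → w = 0.51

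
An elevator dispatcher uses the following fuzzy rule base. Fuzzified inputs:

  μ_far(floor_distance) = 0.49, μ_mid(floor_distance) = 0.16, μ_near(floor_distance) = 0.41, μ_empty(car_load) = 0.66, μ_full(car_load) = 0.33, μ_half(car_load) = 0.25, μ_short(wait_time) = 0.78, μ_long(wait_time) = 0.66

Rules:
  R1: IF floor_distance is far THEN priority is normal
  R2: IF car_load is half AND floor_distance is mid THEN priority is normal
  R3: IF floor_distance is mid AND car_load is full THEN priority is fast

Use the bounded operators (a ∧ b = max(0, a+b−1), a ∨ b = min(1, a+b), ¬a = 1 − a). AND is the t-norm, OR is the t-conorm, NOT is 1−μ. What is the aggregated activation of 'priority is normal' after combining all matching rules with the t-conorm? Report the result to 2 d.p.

R1: far=0.49 → w = 0.49
R2: half=0.25, mid=0.16; AND[max(0, a+b−1)] → w = 0.00
R3: mid=0.16, full=0.33; AND[max(0, a+b−1)] → w = 0.00
Rules with consequent 'normal': {R1, R2} → strengths 0.49, 0.00
Aggregate via t-conorm [min(1, a+b)]: 0.49

0.49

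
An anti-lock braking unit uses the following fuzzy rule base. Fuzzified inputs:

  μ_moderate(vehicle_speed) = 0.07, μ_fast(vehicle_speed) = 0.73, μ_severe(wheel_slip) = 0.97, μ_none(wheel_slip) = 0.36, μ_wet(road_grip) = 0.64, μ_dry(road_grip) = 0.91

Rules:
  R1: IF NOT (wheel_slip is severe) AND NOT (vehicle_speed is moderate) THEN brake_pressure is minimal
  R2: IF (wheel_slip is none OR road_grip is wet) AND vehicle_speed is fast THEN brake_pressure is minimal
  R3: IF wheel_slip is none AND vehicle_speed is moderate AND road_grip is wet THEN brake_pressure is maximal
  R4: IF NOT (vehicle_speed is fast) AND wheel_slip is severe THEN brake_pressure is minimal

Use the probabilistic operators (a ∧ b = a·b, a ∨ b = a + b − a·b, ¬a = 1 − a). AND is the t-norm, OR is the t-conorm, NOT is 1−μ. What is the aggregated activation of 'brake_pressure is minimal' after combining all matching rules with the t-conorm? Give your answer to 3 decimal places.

R1: ¬severe=1−0.97=0.03, ¬moderate=1−0.07=0.93; AND[a·b] → w = 0.0279
R2: (none=0.36 OR wet=0.64) = 0.7696; AND[a·b] with fast=0.73 → w = 0.5618
R3: none=0.36, moderate=0.07, wet=0.64; AND[a·b] → w = 0.0161
R4: ¬fast=1−0.73=0.27, severe=0.97; AND[a·b] → w = 0.2619
Rules with consequent 'minimal': {R1, R2, R4} → strengths 0.0279, 0.5618, 0.2619
Aggregate via t-conorm [a + b − a·b]: 0.6856

0.686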